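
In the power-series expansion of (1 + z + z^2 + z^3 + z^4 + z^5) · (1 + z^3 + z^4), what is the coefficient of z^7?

2

(1 + z + z^2 + z^3 + z^4 + z^5) has coefficients 1,1,1,1,1,1 for degrees 0…5.
(1 + z^3 + z^4) has coefficients 1,0,0,1,1,0,0,0 for degrees 0…7.
[z^7] = 1·0 + 1·0 + 1·0 + 1·1 + 1·1 + 1·0 = 2.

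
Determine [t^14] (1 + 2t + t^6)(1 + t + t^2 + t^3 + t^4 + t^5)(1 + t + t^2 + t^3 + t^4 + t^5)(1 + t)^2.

16

(1 + 2t + t^6) has coefficients 1,2,0,0,0,0,1 for degrees 0…6.
(1 + t + t^2 + t^3 + t^4 + t^5) has coefficients 1,1,1,1,1,1,0,0,0,0,0,0,0,0,0 for degrees 0…14.
Multiplying by (1 + t + t^2 + t^3 + t^4 + t^5) gives running coefficients 1,2,3,4,5,6,5,4,3,2,1,0,0,0,0 for degrees 0…14.
Finally multiplying by (1 + t)^2, the product of all factors after the first has coefficients 1,4,8,12,16,20,22,20,16,12,8,4,1,0,0 for degrees 0…14.
[t^14] = 1·0 + 2·0 + 1·16 = 16.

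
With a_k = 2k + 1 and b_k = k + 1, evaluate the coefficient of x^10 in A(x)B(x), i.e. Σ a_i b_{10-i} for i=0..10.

This is [x^10] in the product of the two ordinary generating functions.
Σ = 1·11 + 3·10 + 5·9 + 7·8 + 9·7 + 11·6 + 13·5 + 15·4 + 17·3 + 19·2 + 21·1 = 506.

506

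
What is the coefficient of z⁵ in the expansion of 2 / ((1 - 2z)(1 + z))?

42

The denominator gives the recurrence a_n = a_(n−1) + 2a_(n−2) for n ≥ 2; the numerator fixes a_0 = 2, a_1 = 2.
Iterating: 2, 2, 6, 10, 22, 42, so a_5 = 42.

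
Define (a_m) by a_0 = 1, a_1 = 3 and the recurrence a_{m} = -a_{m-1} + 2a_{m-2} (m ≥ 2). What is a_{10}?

The ordinary generating function has denominator 1 + z - 2z^2.
Iterating the recurrence: a_0,…,a_{10} = 1, 3, -1, 7, -9, 23, -41, 87, -169, 343, -681.

-681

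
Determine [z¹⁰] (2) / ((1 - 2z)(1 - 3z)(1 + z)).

The denominator gives the recurrence a_n = 4a_(n−1) − a_(n−2) − 6a_(n−3) for n ≥ 3; the numerator fixes a_0 = 2, a_1 = 8, a_2 = 30.
Iterating: 2, 8, 30, 100, 322, 1008, 3110, 9500, 28842, 87208, 262990, so a_10 = 262990.

262990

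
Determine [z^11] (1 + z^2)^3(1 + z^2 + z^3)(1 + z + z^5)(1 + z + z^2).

(1 + z^2)^3 has coefficients 1,0,3,0,3,0,1 for degrees 0…6.
(1 + z^2 + z^3) has coefficients 1,0,1,1,0,0,0,0,0,0,0,0 for degrees 0…11.
Multiplying by (1 + z + z^5) gives running coefficients 1,1,1,2,1,1,0,1,1,0,0,0 for degrees 0…11.
Finally multiplying by (1 + z + z^2), the product of all factors after the first has coefficients 1,2,3,4,4,4,2,2,2,2,1,0 for degrees 0…11.
[z^11] = 1·0 + 3·2 + 3·2 + 1·4 = 16.

16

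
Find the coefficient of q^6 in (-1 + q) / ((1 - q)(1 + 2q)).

-64

Partial fractions give a closed form: a_n = (-1)·(-2)^n.
At n = 6: a_6 = -64.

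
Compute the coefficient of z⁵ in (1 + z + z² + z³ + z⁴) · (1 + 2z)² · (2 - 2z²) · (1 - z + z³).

14

(1 + z + z² + z³ + z⁴) has coefficients 1,1,1,1,1 for degrees 0…4.
(1 + 2z)² has coefficients 1,4,4,0,0,0 for degrees 0…5.
Multiplying by (2 - 2z²) gives running coefficients 2,8,6,-8,-8,0 for degrees 0…5.
Finally multiplying by (1 - z + z³), the product of all factors after the first has coefficients 2,6,-2,-12,8,14 for degrees 0…5.
[z⁵] = 1·14 + 1·8 + 1·(-12) + 1·(-2) + 1·6 = 14.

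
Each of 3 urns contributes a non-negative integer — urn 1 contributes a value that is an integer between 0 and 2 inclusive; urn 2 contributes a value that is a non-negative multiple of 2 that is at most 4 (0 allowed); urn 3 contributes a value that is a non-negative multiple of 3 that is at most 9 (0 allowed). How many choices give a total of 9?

3

The generating function for the choices is (1 + t + t²)·(1 + t² + t⁴)·(1 + t³ + t⁶ + t⁹); the count is [t⁹].
(1 + t + t²) has coefficients 1,1,1 for degrees 0…2.
(1 + t² + t⁴) has coefficients 1,0,1,0,1,0,0,0,0,0 for degrees 0…9.
Finally multiplying by (1 + t³ + t⁶ + t⁹), the product of all factors after the first has coefficients 1,0,1,1,1,1,1,1,1,1 for degrees 0…9.
[t⁹] = 1·1 + 1·1 + 1·1 = 3.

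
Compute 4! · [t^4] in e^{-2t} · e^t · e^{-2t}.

The EGF product rule gives c_4 = Σ_{k_1+k_2+k_3=4} C(4; k_1,k_2,k_3) · ∏ g_i(k_i), where e^{-2t} gives (-2)^k; e^t gives (1)^k; e^{-2t} gives (-2)^k.
g_1(k) for k = 0…4: 1, -2, 4, -8, 16.
g_2(k) for k = 0…4: 1, 1, 1, 1, 1.
g_3(k) for k = 0…4: 1, -2, 4, -8, 16.
First combine the last two factors: h(k) = Σ_j C(k,j)·g_2(j)·g_3(k−j) for k = 0…4: 1, -1, 1, -1, 1.
c_4 = Σ_k C(4,k)·g_1(k)·h(4−k) = 1·1·1 + 4·(-2)·(-1) + 6·4·1 + 4·(-8)·(-1) + 1·16·1 = 1 + 8 + 24 + 32 + 16 = 81.

81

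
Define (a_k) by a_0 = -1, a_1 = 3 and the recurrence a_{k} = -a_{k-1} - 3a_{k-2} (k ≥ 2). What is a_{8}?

The ordinary generating function has denominator 1 + t + 3t^2.
Iterating the recurrence: a_0,…,a_{8} = -1, 3, 0, -9, 9, 18, -45, -9, 144.

144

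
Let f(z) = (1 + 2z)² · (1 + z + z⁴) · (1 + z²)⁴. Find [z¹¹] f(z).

(1 + 2z)² has coefficients 1,4,4 for degrees 0…2.
(1 + z + z⁴) has coefficients 1,1,0,0,1,0,0,0,0,0,0,0 for degrees 0…11.
Finally multiplying by (1 + z²)⁴, the product of all factors after the first has coefficients 1,1,4,4,7,6,8,4,7,1,4,0 for degrees 0…11.
[z¹¹] = 1·0 + 4·4 + 4·1 = 20.

20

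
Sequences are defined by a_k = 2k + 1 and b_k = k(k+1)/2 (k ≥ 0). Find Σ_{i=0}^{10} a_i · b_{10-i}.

1210

Write out a_i and b_{10-i} for i = 0,…,10 and sum the products.
Σ = 1·55 + 3·45 + 5·36 + 7·28 + 9·21 + 11·15 + 13·10 + 15·6 + 17·3 + 19·1 + 21·0 = 1210.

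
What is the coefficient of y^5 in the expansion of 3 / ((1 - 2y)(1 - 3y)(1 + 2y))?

1197

Partial fractions give a closed form: a_n = (-3)·2^n + (27/5)·3^n + (3/5)·(-2)^n.
At n = 5: a_5 = 1197.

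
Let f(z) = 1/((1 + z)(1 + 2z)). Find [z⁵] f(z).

-63

Partial fractions give a closed form: a_n = (-1)·(-1)^n + (2)·(-2)^n.
At n = 5: a_5 = -63.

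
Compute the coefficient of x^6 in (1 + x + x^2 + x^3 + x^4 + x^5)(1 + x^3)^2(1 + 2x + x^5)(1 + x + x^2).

29

(1 + x + x^2 + x^3 + x^4 + x^5) has coefficients 1,1,1,1,1,1 for degrees 0…5.
(1 + x^3)^2 has coefficients 1,0,0,2,0,0,1 for degrees 0…6.
Multiplying by (1 + 2x + x^5) gives running coefficients 1,2,0,2,4,1,1 for degrees 0…6.
Finally multiplying by (1 + x + x^2), the product of all factors after the first has coefficients 1,3,3,4,6,7,6 for degrees 0…6.
[x^6] = 1·6 + 1·7 + 1·6 + 1·4 + 1·3 + 1·3 = 29.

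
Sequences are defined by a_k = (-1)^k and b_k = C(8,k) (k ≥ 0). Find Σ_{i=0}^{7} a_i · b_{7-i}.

Write out a_i and b_{7-i} for i = 0,…,7 and sum the products.
Σ = 1·8 − 1·28 + 1·56 − 1·70 + 1·56 − 1·28 + 1·8 − 1·1 = 1.

1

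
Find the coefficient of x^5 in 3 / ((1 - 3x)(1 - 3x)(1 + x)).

The denominator gives the recurrence a_n = 5a_(n−1) − 3a_(n−2) − 9a_(n−3) for n ≥ 3; the numerator fixes a_0 = 3, a_1 = 15, a_2 = 66.
Iterating: 3, 15, 66, 258, 957, 3417, so a_5 = 3417.

3417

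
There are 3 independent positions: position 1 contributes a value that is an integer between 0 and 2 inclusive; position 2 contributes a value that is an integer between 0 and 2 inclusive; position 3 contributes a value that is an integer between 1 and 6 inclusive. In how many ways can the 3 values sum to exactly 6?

The generating function for the choices is (1 + x + x^2)·(1 + x + x^2)·(x + x^2 + x^3 + x^4 + x^5 + x^6); the count is [x^6].
(1 + x + x^2) has coefficients 1,1,1 for degrees 0…2.
(1 + x + x^2) has coefficients 1,1,1,0,0,0,0 for degrees 0…6.
Finally multiplying by (x + x^2 + x^3 + x^4 + x^5 + x^6), the product of all factors after the first has coefficients 0,1,2,3,3,3,3 for degrees 0…6.
[x^6] = 1·3 + 1·3 + 1·3 = 9.

9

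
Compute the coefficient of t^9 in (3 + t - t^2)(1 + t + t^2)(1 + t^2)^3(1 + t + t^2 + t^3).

(3 + t - t^2) has coefficients 3,1,-1 for degrees 0…2.
(1 + t + t^2) has coefficients 1,1,1,0,0,0,0,0,0,0 for degrees 0…9.
Multiplying by (1 + t^2)^3 gives running coefficients 1,1,4,3,6,3,4,1,1,0 for degrees 0…9.
Finally multiplying by (1 + t + t^2 + t^3), the product of all factors after the first has coefficients 1,2,6,9,14,16,16,14,9,6 for degrees 0…9.
[t^9] = 3·6 + 1·9 − 1·14 = 13.

13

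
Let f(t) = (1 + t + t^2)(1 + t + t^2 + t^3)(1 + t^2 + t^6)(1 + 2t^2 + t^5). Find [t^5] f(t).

(1 + t + t^2) has coefficients 1,1,1 for degrees 0…2.
(1 + t + t^2 + t^3) has coefficients 1,1,1,1,0,0 for degrees 0…5.
Multiplying by (1 + t^2 + t^6) gives running coefficients 1,1,2,2,1,1 for degrees 0…5.
Finally multiplying by (1 + 2t^2 + t^5), the product of all factors after the first has coefficients 1,1,4,4,5,6 for degrees 0…5.
[t^5] = 1·6 + 1·5 + 1·4 = 15.

15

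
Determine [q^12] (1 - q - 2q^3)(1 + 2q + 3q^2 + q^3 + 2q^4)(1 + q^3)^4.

-27

(1 - q - 2q^3) has coefficients 1,-1,0,-2 for degrees 0…3.
(1 + 2q + 3q^2 + q^3 + 2q^4) has coefficients 1,2,3,1,2,0,0,0,0,0,0,0,0 for degrees 0…12.
Finally multiplying by (1 + q^3)^4, the product of all factors after the first has coefficients 1,2,3,5,10,12,10,20,18,10,20,12,5 for degrees 0…12.
[q^12] = 1·5 − 1·12 − 2·10 = -27.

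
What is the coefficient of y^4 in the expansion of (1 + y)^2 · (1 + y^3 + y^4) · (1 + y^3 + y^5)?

(1 + y)^2 has coefficients 1,2,1 for degrees 0…2.
(1 + y^3 + y^4) has coefficients 1,0,0,1,1 for degrees 0…4.
Finally multiplying by (1 + y^3 + y^5), the product of all factors after the first has coefficients 1,0,0,2,1 for degrees 0…4.
[y^4] = 1·1 + 2·2 + 1·0 = 5.

5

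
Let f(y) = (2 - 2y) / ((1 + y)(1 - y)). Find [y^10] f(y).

2

Partial fractions give a closed form: a_n = (2)·(-1)^n.
At n = 10: a_10 = 2.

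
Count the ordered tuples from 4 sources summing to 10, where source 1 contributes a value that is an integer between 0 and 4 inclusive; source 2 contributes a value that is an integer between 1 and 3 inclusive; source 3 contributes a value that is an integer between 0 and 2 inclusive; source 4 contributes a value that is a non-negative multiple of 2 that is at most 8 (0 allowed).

The generating function for the choices is (1 + q + q² + q³ + q⁴)·(q + q² + q³)·(1 + q + q²)·(1 + q² + q⁴ + q⁶ + q⁸); the count is [q¹⁰].
(1 + q + q² + q³ + q⁴) has coefficients 1,1,1,1,1 for degrees 0…4.
(q + q² + q³) has coefficients 0,1,1,1,0,0,0,0,0,0,0 for degrees 0…10.
Multiplying by (1 + q + q²) gives running coefficients 0,1,2,3,2,1,0,0,0,0,0 for degrees 0…10.
Finally multiplying by (1 + q² + q⁴ + q⁶ + q⁸), the product of all factors after the first has coefficients 0,1,2,4,4,5,4,5,4,5,4 for degrees 0…10.
[q¹⁰] = 1·4 + 1·5 + 1·4 + 1·5 + 1·4 = 22.

22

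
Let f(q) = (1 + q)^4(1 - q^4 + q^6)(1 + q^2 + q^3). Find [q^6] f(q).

-1

(1 + q)^4 has coefficients 1,4,6,4,1 for degrees 0…4.
(1 - q^4 + q^6) has coefficients 1,0,0,0,-1,0,1 for degrees 0…6.
Finally multiplying by (1 + q^2 + q^3), the product of all factors after the first has coefficients 1,0,1,1,-1,0,0 for degrees 0…6.
[q^6] = 1·0 + 4·0 + 6·(-1) + 4·1 + 1·1 = -1.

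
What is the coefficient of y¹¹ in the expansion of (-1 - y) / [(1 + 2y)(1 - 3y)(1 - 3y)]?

-1721705

The denominator gives the recurrence a_n = 4a_(n−1) + 3a_(n−2) − 18a_(n−3) for n ≥ 3; the numerator fixes a_0 = -1, a_1 = -5, a_2 = -23.
Iterating: -1, -5, -23, -89, -335, -1193, -4175, -14249, -48047, -159785, -526799, -1721705, so a_11 = -1721705.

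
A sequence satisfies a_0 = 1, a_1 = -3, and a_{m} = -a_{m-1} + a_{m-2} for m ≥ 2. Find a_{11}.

-322

The ordinary generating function has denominator 1 + t - t^2.
Iterating the recurrence: a_0,…,a_{11} = 1, -3, 4, -7, 11, -18, 29, -47, 76, -123, 199, -322.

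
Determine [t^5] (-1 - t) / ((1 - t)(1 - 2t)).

Partial fractions give a closed form: a_n = (2)·1^n + (-3)·2^n.
At n = 5: a_5 = -94.

-94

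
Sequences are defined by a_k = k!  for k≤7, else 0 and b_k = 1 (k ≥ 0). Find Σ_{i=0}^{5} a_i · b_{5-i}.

154

The convolution is the t^5 coefficient of A(t)B(t).
Σ = 1·1 + 1·1 + 2·1 + 6·1 + 24·1 + 120·1 = 154.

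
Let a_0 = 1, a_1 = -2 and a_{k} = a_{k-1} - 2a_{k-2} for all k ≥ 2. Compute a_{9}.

40

The ordinary generating function has denominator 1 - y + 2y^2.
Iterating the recurrence: a_0,…,a_{9} = 1, -2, -4, 0, 8, 8, -8, -24, -8, 40.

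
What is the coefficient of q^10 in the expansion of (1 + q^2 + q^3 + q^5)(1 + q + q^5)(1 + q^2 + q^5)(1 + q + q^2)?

(1 + q^2 + q^3 + q^5) has coefficients 1,0,1,1,0,1 for degrees 0…5.
(1 + q + q^5) has coefficients 1,1,0,0,0,1,0,0,0,0,0 for degrees 0…10.
Multiplying by (1 + q^2 + q^5) gives running coefficients 1,1,1,1,0,2,1,1,0,0,1 for degrees 0…10.
Finally multiplying by (1 + q + q^2), the product of all factors after the first has coefficients 1,2,3,3,2,3,3,4,2,1,1 for degrees 0…10.
[q^10] = 1·1 + 1·2 + 1·4 + 1·3 = 10.

10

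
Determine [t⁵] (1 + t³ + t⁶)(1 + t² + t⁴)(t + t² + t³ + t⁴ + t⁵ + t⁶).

4

(1 + t³ + t⁶) has coefficients 1,0,0,1,0,0 for degrees 0…5.
(1 + t² + t⁴) has coefficients 1,0,1,0,1,0 for degrees 0…5.
Finally multiplying by (t + t² + t³ + t⁴ + t⁵ + t⁶), the product of all factors after the first has coefficients 0,1,1,2,2,3 for degrees 0…5.
[t⁵] = 1·3 + 1·1 = 4.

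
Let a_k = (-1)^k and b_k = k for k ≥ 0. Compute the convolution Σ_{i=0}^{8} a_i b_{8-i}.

4

This is [x^8] in the product of the two ordinary generating functions.
Σ = 1·8 − 1·7 + 1·6 − 1·5 + 1·4 − 1·3 + 1·2 − 1·1 + 1·0 = 4.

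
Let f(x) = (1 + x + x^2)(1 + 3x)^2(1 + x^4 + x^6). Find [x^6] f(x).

(1 + x + x^2) has coefficients 1,1,1 for degrees 0…2.
(1 + 3x)^2 has coefficients 1,6,9,0,0,0,0 for degrees 0…6.
Finally multiplying by (1 + x^4 + x^6), the product of all factors after the first has coefficients 1,6,9,0,1,6,10 for degrees 0…6.
[x^6] = 1·10 + 1·6 + 1·1 = 17.

17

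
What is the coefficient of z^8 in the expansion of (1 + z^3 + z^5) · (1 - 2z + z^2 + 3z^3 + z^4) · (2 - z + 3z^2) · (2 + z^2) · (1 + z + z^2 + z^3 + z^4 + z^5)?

(1 + z^3 + z^5) has coefficients 1,0,0,1,0,1 for degrees 0…5.
(1 - 2z + z^2 + 3z^3 + z^4) has coefficients 1,-2,1,3,1,0,0,0,0 for degrees 0…8.
Multiplying by (2 - z + 3z^2) gives running coefficients 2,-5,7,-1,2,8,3,0,0 for degrees 0…8.
Multiplying by (2 + z^2) gives running coefficients 4,-10,16,-7,11,15,8,8,3 for degrees 0…8.
Finally multiplying by (1 + z + z^2 + z^3 + z^4 + z^5), the product of all factors after the first has coefficients 4,-6,10,3,14,29,33,51,38 for degrees 0…8.
[z^8] = 1·38 + 1·29 + 1·3 = 70.

70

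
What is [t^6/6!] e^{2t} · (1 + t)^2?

The EGF product rule gives c_6 = Σ_{k_1+k_2=6} C(6; k_1,k_2) · ∏ g_i(k_i), where e^{2t} gives (2)^k; (1+t)^2 gives the falling factorial (2)_k.
g_1(k) for k = 0…6: 1, 2, 4, 8, 16, 32, 64.
g_2(k) for k = 0…6: 1, 2, 2, 0, 0, 0, 0.
c_6 = Σ_k C(6,k)·g_1(k)·g_2(6−k) = 15·16·2 + 6·32·2 + 1·64·1 = 480 + 384 + 64 = 928.

928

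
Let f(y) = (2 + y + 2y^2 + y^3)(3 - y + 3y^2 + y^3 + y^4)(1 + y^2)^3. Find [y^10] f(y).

(2 + y + 2y^2 + y^3) has coefficients 2,1,2,1 for degrees 0…3.
(3 - y + 3y^2 + y^3 + y^4) has coefficients 3,-1,3,1,1,0,0,0,0,0,0 for degrees 0…10.
Finally multiplying by (1 + y^2)^3, the product of all factors after the first has coefficients 3,-1,12,-2,19,0,15,2,6,1,1 for degrees 0…10.
[y^10] = 2·1 + 1·1 + 2·6 + 1·2 = 17.

17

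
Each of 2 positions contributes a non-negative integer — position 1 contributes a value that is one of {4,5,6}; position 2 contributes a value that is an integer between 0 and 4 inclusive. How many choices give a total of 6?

The generating function for the choices is (x^4 + x^5 + x^6)·(1 + x + x^2 + x^3 + x^4); the count is [x^6].
(x^4 + x^5 + x^6) has coefficients 0,0,0,0,1,1,1 for degrees 0…6.
(1 + x + x^2 + x^3 + x^4) has coefficients 1,1,1,1,1,0,0 for degrees 0…6.
[x^6] = 1·1 + 1·1 + 1·1 = 3.

3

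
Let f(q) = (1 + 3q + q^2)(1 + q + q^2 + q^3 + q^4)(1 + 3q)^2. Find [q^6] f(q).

(1 + 3q + q^2) has coefficients 1,3,1 for degrees 0…2.
(1 + q + q^2 + q^3 + q^4) has coefficients 1,1,1,1,1,0,0 for degrees 0…6.
Finally multiplying by (1 + 3q)^2, the product of all factors after the first has coefficients 1,7,16,16,16,15,9 for degrees 0…6.
[q^6] = 1·9 + 3·15 + 1·16 = 70.

70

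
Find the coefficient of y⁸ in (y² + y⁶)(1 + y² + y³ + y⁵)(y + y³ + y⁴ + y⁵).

3

(y² + y⁶) has coefficients 0,0,1,0,0,0,1 for degrees 0…6.
(1 + y² + y³ + y⁵) has coefficients 1,0,1,1,0,1,0,0,0 for degrees 0…8.
Finally multiplying by (y + y³ + y⁴ + y⁵), the product of all factors after the first has coefficients 0,1,0,2,2,2,3,2,2 for degrees 0…8.
[y⁸] = 1·3 + 1·0 = 3.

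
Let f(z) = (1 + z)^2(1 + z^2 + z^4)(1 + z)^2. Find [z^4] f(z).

(1 + z)^2 has coefficients 1,2,1 for degrees 0…2.
(1 + z^2 + z^4) has coefficients 1,0,1,0,1 for degrees 0…4.
Finally multiplying by (1 + z)^2, the product of all factors after the first has coefficients 1,2,2,2,2 for degrees 0…4.
[z^4] = 1·2 + 2·2 + 1·2 = 8.

8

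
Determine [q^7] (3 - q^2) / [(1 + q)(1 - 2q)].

The denominator gives the recurrence a_n = a_(n−1) + 2a_(n−2) for n ≥ 3; the numerator fixes a_0 = 3, a_1 = 3, a_2 = 8.
Iterating: 3, 3, 8, 14, 30, 58, 118, 234, so a_7 = 234.

234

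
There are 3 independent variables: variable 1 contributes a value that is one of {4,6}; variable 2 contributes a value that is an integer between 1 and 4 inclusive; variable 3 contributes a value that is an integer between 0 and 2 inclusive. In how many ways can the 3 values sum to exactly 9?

The generating function for the choices is (z^4 + z^6)·(z + z^2 + z^3 + z^4)·(1 + z + z^2); the count is [z^9].
(z^4 + z^6) has coefficients 0,0,0,0,1,0,1 for degrees 0…6.
(z + z^2 + z^3 + z^4) has coefficients 0,1,1,1,1,0,0,0,0,0 for degrees 0…9.
Finally multiplying by (1 + z + z^2), the product of all factors after the first has coefficients 0,1,2,3,3,2,1,0,0,0 for degrees 0…9.
[z^9] = 1·2 + 1·3 = 5.

5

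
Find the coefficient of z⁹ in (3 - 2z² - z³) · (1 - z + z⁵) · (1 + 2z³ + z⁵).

1

(3 - 2z² - z³) has coefficients 3,0,-2,-1 for degrees 0…3.
(1 - z + z⁵) has coefficients 1,-1,0,0,0,1,0,0,0,0 for degrees 0…9.
Finally multiplying by (1 + 2z³ + z⁵), the product of all factors after the first has coefficients 1,-1,0,2,-2,2,-1,0,2,0 for degrees 0…9.
[z⁹] = 3·0 − 2·0 − 1·(-1) = 1.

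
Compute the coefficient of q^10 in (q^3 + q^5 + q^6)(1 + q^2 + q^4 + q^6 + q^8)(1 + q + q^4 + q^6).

(q^3 + q^5 + q^6) has coefficients 0,0,0,1,0,1,1 for degrees 0…6.
(1 + q^2 + q^4 + q^6 + q^8) has coefficients 1,0,1,0,1,0,1,0,1,0,0 for degrees 0…10.
Finally multiplying by (1 + q + q^4 + q^6), the product of all factors after the first has coefficients 1,1,1,1,2,1,3,1,3,1,2 for degrees 0…10.
[q^10] = 1·1 + 1·1 + 1·2 = 4.

4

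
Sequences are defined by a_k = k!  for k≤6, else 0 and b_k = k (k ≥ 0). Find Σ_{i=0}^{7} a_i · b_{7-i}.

1079

This is [x^7] in the product of the two ordinary generating functions.
Σ = 1·7 + 1·6 + 2·5 + 6·4 + 24·3 + 120·2 + 720·1 + 0·0 = 1079.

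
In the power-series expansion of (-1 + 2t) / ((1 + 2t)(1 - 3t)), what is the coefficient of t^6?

-197

Partial fractions give a closed form: a_n = (-4/5)·(-2)^n + (-1/5)·3^n.
At n = 6: a_6 = -197.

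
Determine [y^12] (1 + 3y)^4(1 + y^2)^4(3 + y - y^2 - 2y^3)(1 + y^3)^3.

(1 + 3y)^4 has coefficients 1,12,54,108,81 for degrees 0…4.
(1 + y^2)^4 has coefficients 1,0,4,0,6,0,4,0,1,0,0,0,0 for degrees 0…12.
Multiplying by (3 + y - y^2 - 2y^3) gives running coefficients 3,1,11,2,14,-2,6,-8,-1,-7,-1,-2,0 for degrees 0…12.
Finally multiplying by (1 + y^3)^3, the product of all factors after the first has coefficients 3,1,11,11,17,31,21,37,26,20,18,0,-1 for degrees 0…12.
[y^12] = 1·(-1) + 12·0 + 54·18 + 108·20 + 81·26 = 5237.

5237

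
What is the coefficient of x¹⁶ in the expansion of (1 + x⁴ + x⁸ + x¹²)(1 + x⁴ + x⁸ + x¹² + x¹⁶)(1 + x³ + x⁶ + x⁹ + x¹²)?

(1 + x⁴ + x⁸ + x¹²) has coefficients 1,0,0,0,1,0,0,0,1,0,0,0,1 for degrees 0…12.
(1 + x⁴ + x⁸ + x¹² + x¹⁶) has coefficients 1,0,0,0,1,0,0,0,1,0,0,0,1,0,0,0,1 for degrees 0…16.
Finally multiplying by (1 + x³ + x⁶ + x⁹ + x¹²), the product of all factors after the first has coefficients 1,0,0,1,1,0,1,1,1,1,1,1,2,1,1,1,2 for degrees 0…16.
[x¹⁶] = 1·2 + 1·2 + 1·1 + 1·1 = 6.

6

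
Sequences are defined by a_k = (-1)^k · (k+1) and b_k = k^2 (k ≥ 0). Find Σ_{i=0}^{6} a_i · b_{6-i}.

Write out a_i and b_{6-i} for i = 0,…,6 and sum the products.
Σ = 1·36 − 2·25 + 3·16 − 4·9 + 5·4 − 6·1 + 7·0 = 12.

12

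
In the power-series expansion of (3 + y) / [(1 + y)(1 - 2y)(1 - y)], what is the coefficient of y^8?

Partial fractions give a closed form: a_n = (1/3)·(-1)^n + (14/3)·2^n + (-2)·1^n.
At n = 8: a_8 = 1193.

1193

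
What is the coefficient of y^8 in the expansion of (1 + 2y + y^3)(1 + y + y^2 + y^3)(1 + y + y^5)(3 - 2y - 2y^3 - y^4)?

(1 + 2y + y^3) has coefficients 1,2,0,1 for degrees 0…3.
(1 + y + y^2 + y^3) has coefficients 1,1,1,1,0,0,0,0,0 for degrees 0…8.
Multiplying by (1 + y + y^5) gives running coefficients 1,2,2,2,1,1,1,1,1 for degrees 0…8.
Finally multiplying by (3 - 2y - 2y^3 - y^4), the product of all factors after the first has coefficients 3,4,2,0,-6,-5,-5,-3,-2 for degrees 0…8.
[y^8] = 1·(-2) + 2·(-3) + 1·(-5) = -13.

-13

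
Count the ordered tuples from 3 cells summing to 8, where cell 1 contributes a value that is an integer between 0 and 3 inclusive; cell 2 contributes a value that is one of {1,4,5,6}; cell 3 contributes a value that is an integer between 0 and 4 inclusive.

12

The generating function for the choices is (1 + t + t^2 + t^3)·(t + t^4 + t^5 + t^6)·(1 + t + t^2 + t^3 + t^4); the count is [t^8].
(1 + t + t^2 + t^3) has coefficients 1,1,1,1 for degrees 0…3.
(t + t^4 + t^5 + t^6) has coefficients 0,1,0,0,1,1,1,0,0 for degrees 0…8.
Finally multiplying by (1 + t + t^2 + t^3 + t^4), the product of all factors after the first has coefficients 0,1,1,1,2,3,3,3,3 for degrees 0…8.
[t^8] = 1·3 + 1·3 + 1·3 + 1·3 = 12.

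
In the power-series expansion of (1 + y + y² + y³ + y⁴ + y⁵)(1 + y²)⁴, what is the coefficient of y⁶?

(1 + y + y² + y³ + y⁴ + y⁵) has coefficients 1,1,1,1,1,1 for degrees 0…5.
(1 + y²)⁴ has coefficients 1,0,4,0,6,0,4 for degrees 0…6.
[y⁶] = 1·4 + 1·0 + 1·6 + 1·0 + 1·4 + 1·0 = 14.

14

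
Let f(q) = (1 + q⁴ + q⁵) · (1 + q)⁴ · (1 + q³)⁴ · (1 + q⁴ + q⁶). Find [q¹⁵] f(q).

(1 + q⁴ + q⁵) has coefficients 1,0,0,0,1,1 for degrees 0…5.
(1 + q)⁴ has coefficients 1,4,6,4,1,0,0,0,0,0,0,0,0,0,0,0 for degrees 0…15.
Multiplying by (1 + q³)⁴ gives running coefficients 1,4,6,8,17,24,22,28,36,28,22,24,17,8,6,4 for degrees 0…15.
Finally multiplying by (1 + q⁴ + q⁶), the product of all factors after the first has coefficients 1,4,6,8,18,28,29,40,59,60,61,76,75,64,64,56 for degrees 0…15.
[q¹⁵] = 1·56 + 1·76 + 1·61 = 193.

193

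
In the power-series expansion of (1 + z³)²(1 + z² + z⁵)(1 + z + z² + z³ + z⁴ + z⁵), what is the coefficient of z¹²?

(1 + z³)² has coefficients 1,0,0,2,0,0,1 for degrees 0…6.
(1 + z² + z⁵) has coefficients 1,0,1,0,0,1,0,0,0,0,0,0,0 for degrees 0…12.
Finally multiplying by (1 + z + z² + z³ + z⁴ + z⁵), the product of all factors after the first has coefficients 1,1,2,2,2,3,2,2,1,1,1,0,0 for degrees 0…12.
[z¹²] = 1·0 + 2·1 + 1·2 = 4.

4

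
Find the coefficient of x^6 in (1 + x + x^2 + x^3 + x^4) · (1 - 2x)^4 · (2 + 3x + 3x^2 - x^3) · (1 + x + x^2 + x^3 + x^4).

5

(1 + x + x^2 + x^3 + x^4) has coefficients 1,1,1,1,1 for degrees 0…4.
(1 - 2x)^4 has coefficients 1,-8,24,-32,16,0,0 for degrees 0…6.
Multiplying by (2 + 3x + 3x^2 - x^3) gives running coefficients 2,-13,27,-17,16,-72,80 for degrees 0…6.
Finally multiplying by (1 + x + x^2 + x^3 + x^4), the product of all factors after the first has coefficients 2,-11,16,-1,15,-59,34 for degrees 0…6.
[x^6] = 1·34 + 1·(-59) + 1·15 + 1·(-1) + 1·16 = 5.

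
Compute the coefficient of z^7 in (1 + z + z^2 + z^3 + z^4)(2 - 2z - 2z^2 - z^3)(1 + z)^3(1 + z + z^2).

-83

(1 + z + z^2 + z^3 + z^4) has coefficients 1,1,1,1,1 for degrees 0…4.
(2 - 2z - 2z^2 - z^3) has coefficients 2,-2,-2,-1,0,0,0,0 for degrees 0…7.
Multiplying by (1 + z)^3 gives running coefficients 2,4,-2,-11,-11,-5,-1,0 for degrees 0…7.
Finally multiplying by (1 + z + z^2), the product of all factors after the first has coefficients 2,6,4,-9,-24,-27,-17,-6 for degrees 0…7.
[z^7] = 1·(-6) + 1·(-17) + 1·(-27) + 1·(-24) + 1·(-9) = -83.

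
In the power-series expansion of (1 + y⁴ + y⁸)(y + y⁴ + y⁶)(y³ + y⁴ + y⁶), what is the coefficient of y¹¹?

2

(1 + y⁴ + y⁸) has coefficients 1,0,0,0,1,0,0,0,1 for degrees 0…8.
(y + y⁴ + y⁶) has coefficients 0,1,0,0,1,0,1,0,0,0,0,0 for degrees 0…11.
Finally multiplying by (y³ + y⁴ + y⁶), the product of all factors after the first has coefficients 0,0,0,0,1,1,0,2,1,1,2,0 for degrees 0…11.
[y¹¹] = 1·0 + 1·2 + 1·0 = 2.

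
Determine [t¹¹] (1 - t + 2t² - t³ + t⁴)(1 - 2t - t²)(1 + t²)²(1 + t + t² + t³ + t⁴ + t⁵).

(1 - t + 2t² - t³ + t⁴) has coefficients 1,-1,2,-1,1 for degrees 0…4.
(1 - 2t - t²) has coefficients 1,-2,-1,0,0,0,0,0,0,0,0,0 for degrees 0…11.
Multiplying by (1 + t²)² gives running coefficients 1,-2,1,-4,-1,-2,-1,0,0,0,0,0 for degrees 0…11.
Finally multiplying by (1 + t + t² + t³ + t⁴ + t⁵), the product of all factors after the first has coefficients 1,-1,0,-4,-5,-7,-9,-7,-8,-4,-3,-1 for degrees 0…11.
[t¹¹] = 1·(-1) − 1·(-3) + 2·(-4) − 1·(-8) + 1·(-7) = -5.

-5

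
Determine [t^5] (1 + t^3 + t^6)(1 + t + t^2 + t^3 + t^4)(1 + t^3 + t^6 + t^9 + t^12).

2

(1 + t^3 + t^6) has coefficients 1,0,0,1,0,0 for degrees 0…5.
(1 + t + t^2 + t^3 + t^4) has coefficients 1,1,1,1,1,0 for degrees 0…5.
Finally multiplying by (1 + t^3 + t^6 + t^9 + t^12), the product of all factors after the first has coefficients 1,1,1,2,2,1 for degrees 0…5.
[t^5] = 1·1 + 1·1 = 2.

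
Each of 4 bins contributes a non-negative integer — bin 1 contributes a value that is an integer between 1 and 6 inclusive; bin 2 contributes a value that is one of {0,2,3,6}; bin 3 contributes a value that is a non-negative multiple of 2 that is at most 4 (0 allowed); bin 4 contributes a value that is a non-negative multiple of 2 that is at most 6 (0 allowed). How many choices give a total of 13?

25

The generating function for the choices is (y + y^2 + y^3 + y^4 + y^5 + y^6)·(1 + y^2 + y^3 + y^6)·(1 + y^2 + y^4)·(1 + y^2 + y^4 + y^6); the count is [y^13].
(y + y^2 + y^3 + y^4 + y^5 + y^6) has coefficients 0,1,1,1,1,1,1 for degrees 0…6.
(1 + y^2 + y^3 + y^6) has coefficients 1,0,1,1,0,0,1,0,0,0,0,0,0,0 for degrees 0…13.
Multiplying by (1 + y^2 + y^4) gives running coefficients 1,0,2,1,2,1,2,1,1,0,1,0,0,0 for degrees 0…13.
Finally multiplying by (1 + y^2 + y^4 + y^6), the product of all factors after the first has coefficients 1,0,3,1,5,2,7,3,7,3,6,2,4,1 for degrees 0…13.
[y^13] = 1·4 + 1·2 + 1·6 + 1·3 + 1·7 + 1·3 = 25.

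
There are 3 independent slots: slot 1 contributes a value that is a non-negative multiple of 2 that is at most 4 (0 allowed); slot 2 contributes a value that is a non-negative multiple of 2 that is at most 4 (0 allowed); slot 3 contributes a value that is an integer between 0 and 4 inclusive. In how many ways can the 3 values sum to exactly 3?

The generating function for the choices is (1 + q^2 + q^4)·(1 + q^2 + q^4)·(1 + q + q^2 + q^3 + q^4); the count is [q^3].
(1 + q^2 + q^4) has coefficients 1,0,1,0 for degrees 0…3.
(1 + q^2 + q^4) has coefficients 1,0,1,0 for degrees 0…3.
Finally multiplying by (1 + q + q^2 + q^3 + q^4), the product of all factors after the first has coefficients 1,1,2,2 for degrees 0…3.
[q^3] = 1·2 + 1·1 = 3.

3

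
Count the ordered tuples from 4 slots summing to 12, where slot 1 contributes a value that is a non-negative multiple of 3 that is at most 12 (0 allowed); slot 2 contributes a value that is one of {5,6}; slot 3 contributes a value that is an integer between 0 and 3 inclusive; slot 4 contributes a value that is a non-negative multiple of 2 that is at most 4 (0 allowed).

8

The generating function for the choices is (1 + x³ + x⁶ + x⁹ + x¹²)·(x⁵ + x⁶)·(1 + x + x² + x³)·(1 + x² + x⁴); the count is [x¹²].
(1 + x³ + x⁶ + x⁹ + x¹²) has coefficients 1,0,0,1,0,0,1,0,0,1,0,0,1 for degrees 0…12.
(x⁵ + x⁶) has coefficients 0,0,0,0,0,1,1,0,0,0,0,0,0 for degrees 0…12.
Multiplying by (1 + x + x² + x³) gives running coefficients 0,0,0,0,0,1,2,2,2,1,0,0,0 for degrees 0…12.
Finally multiplying by (1 + x² + x⁴), the product of all factors after the first has coefficients 0,0,0,0,0,1,2,3,4,4,4,3,2 for degrees 0…12.
[x¹²] = 1·2 + 1·4 + 1·2 + 1·0 + 1·0 = 8.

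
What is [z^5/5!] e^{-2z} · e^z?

-1

The EGF product rule gives c_5 = Σ_{k_1+k_2=5} C(5; k_1,k_2) · ∏ g_i(k_i), where e^{-2z} gives (-2)^k; e^z gives (1)^k.
g_1(k) for k = 0…5: 1, -2, 4, -8, 16, -32.
g_2(k) for k = 0…5: 1, 1, 1, 1, 1, 1.
c_5 = Σ_k C(5,k)·g_1(k)·g_2(5−k) = 1·1·1 + 5·(-2)·1 + 10·4·1 + 10·(-8)·1 + 5·16·1 + 1·(-32)·1 = 1 − 10 + 40 − 80 + 80 − 32 = -1.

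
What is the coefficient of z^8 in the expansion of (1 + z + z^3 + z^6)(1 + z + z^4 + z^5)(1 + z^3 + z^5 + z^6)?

(1 + z + z^3 + z^6) has coefficients 1,1,0,1,0,0,1 for degrees 0…6.
(1 + z + z^4 + z^5) has coefficients 1,1,0,0,1,1,0,0,0 for degrees 0…8.
Finally multiplying by (1 + z^3 + z^5 + z^6), the product of all factors after the first has coefficients 1,1,0,1,2,2,2,2,1 for degrees 0…8.
[z^8] = 1·1 + 1·2 + 1·2 + 1·0 = 5.

5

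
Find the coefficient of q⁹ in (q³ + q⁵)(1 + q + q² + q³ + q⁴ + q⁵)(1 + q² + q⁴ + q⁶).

6

(q³ + q⁵) has coefficients 0,0,0,1,0,1 for degrees 0…5.
(1 + q + q² + q³ + q⁴ + q⁵) has coefficients 1,1,1,1,1,1,0,0,0,0 for degrees 0…9.
Finally multiplying by (1 + q² + q⁴ + q⁶), the product of all factors after the first has coefficients 1,1,2,2,3,3,3,3,2,2 for degrees 0…9.
[q⁹] = 1·3 + 1·3 = 6.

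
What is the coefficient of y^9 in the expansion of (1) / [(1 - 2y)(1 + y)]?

Partial fractions give a closed form: a_n = (2/3)·2^n + (1/3)·(-1)^n.
At n = 9: a_9 = 341.

341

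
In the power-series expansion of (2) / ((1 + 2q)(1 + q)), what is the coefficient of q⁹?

-2046

The denominator gives the recurrence a_n = −3a_(n−1) − 2a_(n−2) for n ≥ 3; the numerator fixes a_0 = 2, a_1 = -6, a_2 = 14.
Iterating: 2, -6, 14, -30, 62, -126, 254, -510, 1022, -2046, so a_9 = -2046.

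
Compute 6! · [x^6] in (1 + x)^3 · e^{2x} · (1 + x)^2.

The EGF product rule gives c_6 = Σ_{k_1+k_2+k_3=6} C(6; k_1,k_2,k_3) · ∏ g_i(k_i), where (1+x)^3 gives the falling factorial (3)_k; e^{2x} gives (2)^k; (1+x)^2 gives the falling factorial (2)_k.
g_1(k) for k = 0…6: 1, 3, 6, 6, 0, 0, 0.
g_2(k) for k = 0…6: 1, 2, 4, 8, 16, 32, 64.
g_3(k) for k = 0…6: 1, 2, 2, 0, 0, 0, 0.
First combine the last two factors: h(k) = Σ_j C(k,j)·g_2(j)·g_3(k−j) for k = 0…6: 1, 4, 14, 44, 128, 352, 928.
c_6 = Σ_k C(6,k)·g_1(k)·h(6−k) = 1·1·928 + 6·3·352 + 15·6·128 + 20·6·44 = 928 + 6336 + 11520 + 5280 = 24064.

24064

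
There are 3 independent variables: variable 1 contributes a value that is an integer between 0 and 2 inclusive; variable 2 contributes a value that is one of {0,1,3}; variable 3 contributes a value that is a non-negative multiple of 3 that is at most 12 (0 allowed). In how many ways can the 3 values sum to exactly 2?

The generating function for the choices is (1 + q + q^2)·(1 + q + q^3)·(1 + q^3 + q^6 + q^9 + q^12); the count is [q^2].
(1 + q + q^2) has coefficients 1,1,1 for degrees 0…2.
(1 + q + q^3) has coefficients 1,1,0 for degrees 0…2.
Finally multiplying by (1 + q^3 + q^6 + q^9 + q^12), the product of all factors after the first has coefficients 1,1,0 for degrees 0…2.
[q^2] = 1·0 + 1·1 + 1·1 = 2.

2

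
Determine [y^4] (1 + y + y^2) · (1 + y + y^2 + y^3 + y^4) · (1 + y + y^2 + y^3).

(1 + y + y^2) has coefficients 1,1,1 for degrees 0…2.
(1 + y + y^2 + y^3 + y^4) has coefficients 1,1,1,1,1 for degrees 0…4.
Finally multiplying by (1 + y + y^2 + y^3), the product of all factors after the first has coefficients 1,2,3,4,4 for degrees 0…4.
[y^4] = 1·4 + 1·4 + 1·3 = 11.

11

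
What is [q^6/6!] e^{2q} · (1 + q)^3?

The EGF product rule gives c_6 = Σ_{k_1+k_2=6} C(6; k_1,k_2) · ∏ g_i(k_i), where e^{2q} gives (2)^k; (1+q)^3 gives the falling factorial (3)_k.
g_1(k) for k = 0…6: 1, 2, 4, 8, 16, 32, 64.
g_2(k) for k = 0…6: 1, 3, 6, 6, 0, 0, 0.
c_6 = Σ_k C(6,k)·g_1(k)·g_2(6−k) = 20·8·6 + 15·16·6 + 6·32·3 + 1·64·1 = 960 + 1440 + 576 + 64 = 3040.

3040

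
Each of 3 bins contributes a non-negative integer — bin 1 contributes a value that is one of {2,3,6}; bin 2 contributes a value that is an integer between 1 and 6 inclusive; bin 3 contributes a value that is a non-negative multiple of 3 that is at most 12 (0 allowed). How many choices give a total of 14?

The generating function for the choices is (t^2 + t^3 + t^6)·(t + t^2 + t^3 + t^4 + t^5 + t^6)·(1 + t^3 + t^6 + t^9 + t^12); the count is [t^14].
(t^2 + t^3 + t^6) has coefficients 0,0,1,1,0,0,1 for degrees 0…6.
(t + t^2 + t^3 + t^4 + t^5 + t^6) has coefficients 0,1,1,1,1,1,1,0,0,0,0,0,0,0,0 for degrees 0…14.
Finally multiplying by (1 + t^3 + t^6 + t^9 + t^12), the product of all factors after the first has coefficients 0,1,1,1,2,2,2,2,2,2,2,2,2,2,2 for degrees 0…14.
[t^14] = 1·2 + 1·2 + 1·2 = 6.

6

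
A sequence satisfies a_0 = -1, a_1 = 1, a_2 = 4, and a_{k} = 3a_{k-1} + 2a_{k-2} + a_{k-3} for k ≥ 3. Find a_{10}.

109249

The ordinary generating function has denominator 1 - 3y - 2y^2 - y^3.
Iterating the recurrence: a_0,…,a_{10} = -1, 1, 4, 13, 48, 174, 631, 2289, 8303, 30118, 109249.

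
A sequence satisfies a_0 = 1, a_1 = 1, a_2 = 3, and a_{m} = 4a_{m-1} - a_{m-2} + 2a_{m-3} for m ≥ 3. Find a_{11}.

The ordinary generating function has denominator 1 - 4y + y^2 - 2y^3.
Iterating the recurrence: a_0,…,a_{11} = 1, 1, 3, 13, 51, 197, 763, 2957, 11459, 44405, 172075, 666813.

666813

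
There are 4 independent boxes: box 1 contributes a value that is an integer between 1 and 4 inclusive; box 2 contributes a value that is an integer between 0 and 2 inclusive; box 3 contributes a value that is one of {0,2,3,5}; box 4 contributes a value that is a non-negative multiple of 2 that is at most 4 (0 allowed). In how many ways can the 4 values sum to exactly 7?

18

The generating function for the choices is (z + z^2 + z^3 + z^4)·(1 + z + z^2)·(1 + z^2 + z^3 + z^5)·(1 + z^2 + z^4); the count is [z^7].
(z + z^2 + z^3 + z^4) has coefficients 0,1,1,1,1 for degrees 0…4.
(1 + z + z^2) has coefficients 1,1,1,0,0,0,0,0 for degrees 0…7.
Multiplying by (1 + z^2 + z^3 + z^5) gives running coefficients 1,1,2,2,2,2,1,1 for degrees 0…7.
Finally multiplying by (1 + z^2 + z^4), the product of all factors after the first has coefficients 1,1,3,3,5,5,5,5 for degrees 0…7.
[z^7] = 1·5 + 1·5 + 1·5 + 1·3 = 18.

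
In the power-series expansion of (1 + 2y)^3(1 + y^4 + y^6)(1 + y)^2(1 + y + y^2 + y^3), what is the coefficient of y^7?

(1 + 2y)^3 has coefficients 1,6,12,8 for degrees 0…3.
(1 + y^4 + y^6) has coefficients 1,0,0,0,1,0,1,0 for degrees 0…7.
Multiplying by (1 + y)^2 gives running coefficients 1,2,1,0,1,2,2,2 for degrees 0…7.
Finally multiplying by (1 + y + y^2 + y^3), the product of all factors after the first has coefficients 1,3,4,4,4,4,5,7 for degrees 0…7.
[y^7] = 1·7 + 6·5 + 12·4 + 8·4 = 117.

117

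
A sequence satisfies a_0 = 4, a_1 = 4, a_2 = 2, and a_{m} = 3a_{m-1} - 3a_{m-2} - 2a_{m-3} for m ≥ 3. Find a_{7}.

-80

The ordinary generating function has denominator 1 - 3x + 3x^2 + 2x^3.
Iterating the recurrence: a_0,…,a_{7} = 4, 4, 2, -14, -56, -130, -194, -80.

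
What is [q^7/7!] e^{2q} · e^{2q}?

The EGF product rule gives c_7 = Σ_{k_1+k_2=7} C(7; k_1,k_2) · ∏ g_i(k_i), where e^{2q} gives (2)^k; e^{2q} gives (2)^k.
g_1(k) for k = 0…7: 1, 2, 4, 8, 16, 32, 64, 128.
g_2(k) for k = 0…7: 1, 2, 4, 8, 16, 32, 64, 128.
c_7 = Σ_k C(7,k)·g_1(k)·g_2(7−k) = 1·1·128 + 7·2·64 + 21·4·32 + 35·8·16 + 35·16·8 + 21·32·4 + 7·64·2 + 1·128·1 = 128 + 896 + 2688 + 4480 + 4480 + 2688 + 896 + 128 = 16384.

16384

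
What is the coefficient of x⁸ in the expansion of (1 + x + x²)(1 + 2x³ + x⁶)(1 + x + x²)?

3

(1 + x + x²) has coefficients 1,1,1 for degrees 0…2.
(1 + 2x³ + x⁶) has coefficients 1,0,0,2,0,0,1,0,0 for degrees 0…8.
Finally multiplying by (1 + x + x²), the product of all factors after the first has coefficients 1,1,1,2,2,2,1,1,1 for degrees 0…8.
[x⁸] = 1·1 + 1·1 + 1·1 = 3.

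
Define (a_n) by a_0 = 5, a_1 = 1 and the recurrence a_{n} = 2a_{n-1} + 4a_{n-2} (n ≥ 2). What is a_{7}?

The ordinary generating function has denominator 1 - 2t - 4t^2.
Iterating the recurrence: a_0,…,a_{7} = 5, 1, 22, 48, 184, 560, 1856, 5952.

5952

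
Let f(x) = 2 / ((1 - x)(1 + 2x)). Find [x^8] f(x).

Partial fractions give a closed form: a_n = (2/3)·1^n + (4/3)·(-2)^n.
At n = 8: a_8 = 342.

342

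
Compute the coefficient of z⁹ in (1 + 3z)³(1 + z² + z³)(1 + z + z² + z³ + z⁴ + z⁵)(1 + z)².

(1 + 3z)³ has coefficients 1,9,27,27 for degrees 0…3.
(1 + z² + z³) has coefficients 1,0,1,1,0,0,0,0,0,0 for degrees 0…9.
Multiplying by (1 + z + z² + z³ + z⁴ + z⁵) gives running coefficients 1,1,2,3,3,3,2,2,1,0 for degrees 0…9.
Finally multiplying by (1 + z)², the product of all factors after the first has coefficients 1,3,5,8,11,12,11,9,7,4 for degrees 0…9.
[z⁹] = 1·4 + 9·7 + 27·9 + 27·11 = 607.

607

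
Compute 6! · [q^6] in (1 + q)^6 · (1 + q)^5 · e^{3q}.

The EGF product rule gives c_6 = Σ_{k_1+k_2+k_3=6} C(6; k_1,k_2,k_3) · ∏ g_i(k_i), where (1+q)^6 gives the falling factorial (6)_k; (1+q)^5 gives the falling factorial (5)_k; e^{3q} gives (3)^k.
g_1(k) for k = 0…6: 1, 6, 30, 120, 360, 720, 720.
g_2(k) for k = 0…6: 1, 5, 20, 60, 120, 120, 0.
g_3(k) for k = 0…6: 1, 3, 9, 27, 81, 243, 729.
First combine the last two factors: h(k) = Σ_j C(k,j)·g_2(j)·g_3(k−j) for k = 0…6: 1, 8, 59, 402, 2541, 14988, 83079.
c_6 = Σ_k C(6,k)·g_1(k)·h(6−k) = 1·1·83079 + 6·6·14988 + 15·30·2541 + 20·120·402 + 15·360·59 + 6·720·8 + 1·720·1 = 83079 + 539568 + 1143450 + 964800 + 318600 + 34560 + 720 = 3084777.

3084777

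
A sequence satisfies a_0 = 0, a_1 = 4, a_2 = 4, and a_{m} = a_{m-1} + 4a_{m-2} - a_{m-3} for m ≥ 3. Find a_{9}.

3620

The ordinary generating function has denominator 1 - x - 4x^2 + x^3.
Iterating the recurrence: a_0,…,a_{9} = 0, 4, 4, 20, 32, 108, 216, 616, 1372, 3620.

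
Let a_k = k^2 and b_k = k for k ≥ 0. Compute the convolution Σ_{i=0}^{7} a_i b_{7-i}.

The convolution is the t^7 coefficient of A(t)B(t).
Σ = 0·7 + 1·6 + 4·5 + 9·4 + 16·3 + 25·2 + 36·1 + 49·0 = 196.

196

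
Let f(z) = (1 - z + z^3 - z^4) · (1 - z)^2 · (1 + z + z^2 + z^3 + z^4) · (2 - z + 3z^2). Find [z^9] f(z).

(1 - z + z^3 - z^4) has coefficients 1,-1,0,1,-1 for degrees 0…4.
(1 - z)^2 has coefficients 1,-2,1,0,0,0,0,0,0,0 for degrees 0…9.
Multiplying by (1 + z + z^2 + z^3 + z^4) gives running coefficients 1,-1,0,0,0,-1,1,0,0,0 for degrees 0…9.
Finally multiplying by (2 - z + 3z^2), the product of all factors after the first has coefficients 2,-3,4,-3,0,-2,3,-4,3,0 for degrees 0…9.
[z^9] = 1·0 − 1·3 + 1·3 − 1·(-2) = 2.

2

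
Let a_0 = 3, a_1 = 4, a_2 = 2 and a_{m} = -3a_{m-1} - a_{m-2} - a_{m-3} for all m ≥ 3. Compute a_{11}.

The ordinary generating function has denominator 1 + 3y + y^2 + y^3.
Iterating the recurrence: a_0,…,a_{11} = 3, 4, 2, -13, 33, -88, 244, -677, 1875, -5192, 14378, -39817.

-39817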